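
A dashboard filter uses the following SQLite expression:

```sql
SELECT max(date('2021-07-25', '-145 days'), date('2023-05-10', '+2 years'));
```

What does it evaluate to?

date('2021-07-25', '-145 days') → 2021-03-02.
date('2023-05-10', '+2 years') → 2025-05-10.
Later of the two is 2025-05-10.

2025-05-10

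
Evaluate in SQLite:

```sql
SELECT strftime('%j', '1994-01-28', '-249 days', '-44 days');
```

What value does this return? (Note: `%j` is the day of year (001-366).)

First apply '-249 days', '-44 days': 1994-01-28 → 1993-04-10.
Day-of-year for 1993-04-10: days since 1993-01-01 inclusive = 100, zero-padded to 100.

100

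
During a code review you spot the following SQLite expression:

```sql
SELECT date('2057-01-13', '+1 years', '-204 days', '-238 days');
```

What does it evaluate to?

Adding +1 year to 2057-01-13 gives 2058-01-13.
Applying '-204 days' to 2058-01-13: counting 204 days back gives 2057-06-23.
Applying '-238 days' to 2057-06-23: counting 238 days back gives 2056-10-28.

2056-10-28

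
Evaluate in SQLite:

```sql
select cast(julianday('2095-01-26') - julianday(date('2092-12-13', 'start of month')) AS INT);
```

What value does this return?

786

`start of month` rewinds 2092-12-13 to 2092-12-01.
30 days remain in December 2092 after the 1st (31 − 1).
Full months from January 2093 through December 2094 contribute their day counts.
Then 26 days into January 2095.
Total: 30 + 31 + 28 + 31 + 30 + 31 + 30 + 31 + 31 + 30 + 31 + 30 + 31 + 31 + 28 + 31 + 30 + 31 + 30 + 31 + 31 + 30 + 31 + 30 + 31 + 26 = 786.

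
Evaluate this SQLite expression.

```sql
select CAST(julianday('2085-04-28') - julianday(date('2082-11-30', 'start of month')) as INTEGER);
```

`start of month` rewinds 2082-11-30 to 2082-11-01.
29 days remain in November 2082 after the 1st (30 − 1).
Full months from December 2082 through March 2085 contribute their day counts.
Then 28 days into April 2085.
Total: 29 + 31 + 31 + 28 + 31 + 30 + 31 + 30 + 31 + 31 + 30 + 31 + 30 + 31 + 31 + 29 + 31 + 30 + 31 + 30 + 31 + 31 + 30 + 31 + 30 + 31 + 31 + 28 + 31 + 28 = 909.

909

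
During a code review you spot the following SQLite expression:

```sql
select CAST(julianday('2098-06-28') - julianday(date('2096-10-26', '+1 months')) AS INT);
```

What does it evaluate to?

Adding +1 month to 2096-10-26 gives 2096-11-26.
4 days remain in November 2096 after the 26th (30 − 26).
Full months from December 2096 through May 2098 contribute their day counts.
Then 28 days into June 2098.
Total: 4 + 31 + 31 + 28 + 31 + 30 + 31 + 30 + 31 + 31 + 30 + 31 + 30 + 31 + 31 + 28 + 31 + 30 + 31 + 28 = 579.

579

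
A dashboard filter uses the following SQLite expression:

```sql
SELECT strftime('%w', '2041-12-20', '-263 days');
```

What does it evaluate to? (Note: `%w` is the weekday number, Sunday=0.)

First apply '-263 days': 2041-12-20 → 2041-04-01.
2041-04-01 is a Monday; with Sunday=0 that is 1.

1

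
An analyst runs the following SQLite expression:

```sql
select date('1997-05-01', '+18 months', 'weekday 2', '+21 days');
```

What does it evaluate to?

Adding +18 months to 1997-05-01 gives 1998-11-01.
`weekday 2` advances to the next Tuesday; 1998-11-01 is a Sunday, so it moves forward to 1998-11-03.
Advancing 21 more days within November lands on 1998-11-24.

1998-11-24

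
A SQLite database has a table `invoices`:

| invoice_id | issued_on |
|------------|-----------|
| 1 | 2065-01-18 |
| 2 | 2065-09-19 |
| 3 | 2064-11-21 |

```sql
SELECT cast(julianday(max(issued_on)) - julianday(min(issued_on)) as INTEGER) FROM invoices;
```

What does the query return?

302

MIN = 2064-11-21, MAX = 2065-09-19.
9 days remain in November 2064 after the 21st (30 − 21).
Full months from December 2064 through August 2065 contribute their day counts.
Then 19 days into September 2065.
Total: 9 + 31 + 31 + 28 + 31 + 30 + 31 + 30 + 31 + 31 + 19 = 302.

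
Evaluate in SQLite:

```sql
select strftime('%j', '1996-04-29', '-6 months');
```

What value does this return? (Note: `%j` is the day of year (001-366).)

First apply '-6 months': 1996-04-29 → 1995-10-29.
Day-of-year for 1995-10-29: days since 1995-01-01 inclusive = 302, zero-padded to 302.

302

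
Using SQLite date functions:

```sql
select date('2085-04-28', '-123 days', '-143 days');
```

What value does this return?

Applying '-123 days' to 2085-04-28: counting 123 days back gives 2084-12-26.
Applying '-143 days' to 2084-12-26: counting 143 days back gives 2084-08-05.

2084-08-05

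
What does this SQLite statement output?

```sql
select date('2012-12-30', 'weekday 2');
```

`weekday 2` advances to the next Tuesday; 2012-12-30 is a Sunday, so it moves forward to 2013-01-01.

2013-01-01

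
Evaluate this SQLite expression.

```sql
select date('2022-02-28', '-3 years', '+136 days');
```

Adding -3 years to 2022-02-28 gives 2019-02-28.
Applying '+136 days' to 2019-02-28: counting 136 days forward gives 2019-07-14.

2019-07-14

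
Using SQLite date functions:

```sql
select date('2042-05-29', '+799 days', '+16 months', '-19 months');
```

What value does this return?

Applying '+799 days' to 2042-05-29: counting 799 days forward gives 2044-08-05.
Adding +16 months to 2044-08-05 gives 2045-12-05.
Adding -19 months to 2045-12-05 gives 2044-05-05.

2044-05-05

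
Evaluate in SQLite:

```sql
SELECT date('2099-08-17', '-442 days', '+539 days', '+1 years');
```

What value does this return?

2100-11-22

Applying '-442 days' to 2099-08-17: counting 442 days back gives 2098-06-01.
Applying '+539 days' to 2098-06-01: counting 539 days forward gives 2099-11-22.
Adding +1 year to 2099-11-22 gives 2100-11-22.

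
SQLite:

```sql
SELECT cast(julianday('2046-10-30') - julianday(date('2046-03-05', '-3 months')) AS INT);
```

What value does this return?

Adding -3 months to 2046-03-05 gives 2045-12-05.
26 days remain in December 2045 after the 5th (31 − 5).
Full months from January 2046 through September 2046 contribute their day counts.
Then 30 days into October 2046.
Total: 26 + 31 + 28 + 31 + 30 + 31 + 30 + 31 + 31 + 30 + 30 = 329.

329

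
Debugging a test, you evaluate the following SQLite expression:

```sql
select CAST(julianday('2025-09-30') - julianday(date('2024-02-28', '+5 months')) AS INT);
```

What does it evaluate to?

Adding +5 months to 2024-02-28 gives 2024-07-28.
3 days remain in July 2024 after the 28th (31 − 28).
Full months from August 2024 through August 2025 contribute their day counts.
Then 30 days into September 2025.
Total: 3 + 31 + 30 + 31 + 30 + 31 + 31 + 28 + 31 + 30 + 31 + 30 + 31 + 31 + 30 = 429.

429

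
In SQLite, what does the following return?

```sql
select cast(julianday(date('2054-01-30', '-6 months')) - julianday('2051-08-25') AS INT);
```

Adding -6 months to 2054-01-30 gives 2053-07-30.
6 days remain in August 2051 after the 25th (31 − 25).
Full months from September 2051 through June 2053 contribute their day counts.
Then 30 days into July 2053.
Total: 6 + 30 + 31 + 30 + 31 + 31 + 29 + 31 + 30 + 31 + 30 + 31 + 31 + 30 + 31 + 30 + 31 + 31 + 28 + 31 + 30 + 31 + 30 + 30 = 705.

705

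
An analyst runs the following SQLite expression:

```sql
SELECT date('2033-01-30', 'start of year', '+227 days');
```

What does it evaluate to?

`start of year` rewinds 2033-01-30 to 2033-01-01.
Applying '+227 days' to 2033-01-01: counting 227 days forward gives 2033-08-16.

2033-08-16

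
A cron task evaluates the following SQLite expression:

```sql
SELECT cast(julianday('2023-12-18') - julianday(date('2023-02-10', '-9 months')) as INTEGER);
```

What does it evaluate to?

Adding -9 months to 2023-02-10 gives 2022-05-10.
21 days remain in May 2022 after the 10th (31 − 10).
Full months from June 2022 through November 2023 contribute their day counts.
Then 18 days into December 2023.
Total: 21 + 30 + 31 + 31 + 30 + 31 + 30 + 31 + 31 + 28 + 31 + 30 + 31 + 30 + 31 + 31 + 30 + 31 + 30 + 18 = 587.

587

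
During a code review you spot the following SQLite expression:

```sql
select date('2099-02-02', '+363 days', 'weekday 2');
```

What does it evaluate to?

Applying '+363 days' to 2099-02-02: counting 363 days forward gives 2100-01-31.
`weekday 2` advances to the next Tuesday; 2100-01-31 is a Sunday, so it moves forward to 2100-02-02.

2100-02-02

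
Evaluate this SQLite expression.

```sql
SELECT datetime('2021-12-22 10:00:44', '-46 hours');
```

-46 hours from 2021-12-22 10:00:44 is 2021-12-20 12:00:44 (crosses midnight).

2021-12-20 12:00:44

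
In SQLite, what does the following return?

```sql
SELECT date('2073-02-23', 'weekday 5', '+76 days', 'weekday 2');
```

`weekday 5` advances to the next Friday; 2073-02-23 is a Thursday, so it moves forward to 2073-02-24.
Applying '+76 days' to 2073-02-24: counting 76 days forward gives 2073-05-11.
`weekday 2` advances to the next Tuesday; 2073-05-11 is a Thursday, so it moves forward to 2073-05-16.

2073-05-16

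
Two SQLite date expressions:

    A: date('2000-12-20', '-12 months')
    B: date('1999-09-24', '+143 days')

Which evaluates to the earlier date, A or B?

A

A = 1999-12-20.
B = 2000-02-14.
A is earlier.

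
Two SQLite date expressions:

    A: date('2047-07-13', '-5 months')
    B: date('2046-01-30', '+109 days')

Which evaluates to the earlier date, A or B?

A = 2047-02-13.
B = 2046-05-19.
B is earlier.

B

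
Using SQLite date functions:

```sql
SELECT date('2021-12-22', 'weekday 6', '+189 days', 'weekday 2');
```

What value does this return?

`weekday 6` advances to the next Saturday; 2021-12-22 is a Wednesday, so it moves forward to 2021-12-25.
Applying '+189 days' to 2021-12-25: counting 189 days forward gives 2022-07-02.
`weekday 2` advances to the next Tuesday; 2022-07-02 is a Saturday, so it moves forward to 2022-07-05.

2022-07-05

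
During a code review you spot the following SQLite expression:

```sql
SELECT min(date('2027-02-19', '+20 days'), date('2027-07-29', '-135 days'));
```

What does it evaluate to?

2027-03-11

date('2027-02-19', '+20 days') → 2027-03-11.
date('2027-07-29', '-135 days') → 2027-03-16.
Earlier of the two is 2027-03-11.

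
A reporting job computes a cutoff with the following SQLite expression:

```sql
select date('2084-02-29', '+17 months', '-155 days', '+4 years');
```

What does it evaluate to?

2089-02-24

Adding +17 months to 2084-02-29 gives 2085-07-29.
Applying '-155 days' to 2085-07-29: counting 155 days back gives 2085-02-24.
Adding +4 years to 2085-02-24 gives 2089-02-24.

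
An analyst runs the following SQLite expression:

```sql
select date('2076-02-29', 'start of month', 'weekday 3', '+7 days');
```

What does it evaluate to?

`start of month` rewinds 2076-02-29 to 2076-02-01.
`weekday 3` advances to the next Wednesday; 2076-02-01 is a Saturday, so it moves forward to 2076-02-05.
Advancing 7 more days within February lands on 2076-02-12.

2076-02-12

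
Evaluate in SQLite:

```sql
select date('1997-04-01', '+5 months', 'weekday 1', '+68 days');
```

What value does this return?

1997-11-08

Adding +5 months to 1997-04-01 gives 1997-09-01.
`weekday 1` advances to the next Monday; 1997-09-01 is already a Monday, so it stays at 1997-09-01.
Applying '+68 days' to 1997-09-01: counting 68 days forward gives 1997-11-08.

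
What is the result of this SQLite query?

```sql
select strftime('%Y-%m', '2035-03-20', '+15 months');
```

First apply '+15 months': 2035-03-20 → 2036-06-20.
`%Y-%m` extracts the year-month: 2036-06.

2036-06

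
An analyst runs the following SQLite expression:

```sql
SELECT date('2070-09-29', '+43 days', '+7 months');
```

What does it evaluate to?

Applying '+43 days' to 2070-09-29: counting 43 days forward gives 2070-11-11.
Adding +7 months to 2070-11-11 gives 2071-06-11.

2071-06-11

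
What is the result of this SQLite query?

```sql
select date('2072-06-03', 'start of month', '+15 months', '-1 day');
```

`start of month` rewinds 2072-06-03 to 2072-06-01.
Adding +15 months to 2072-06-01 gives 2073-09-01.
Going back 1 day from 2073-09-01 reaches 2073-08-31 (last day of August, 31 days).

2073-08-31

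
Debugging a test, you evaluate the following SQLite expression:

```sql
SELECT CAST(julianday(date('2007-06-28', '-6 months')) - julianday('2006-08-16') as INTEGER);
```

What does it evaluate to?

Adding -6 months to 2007-06-28 gives 2006-12-28.
15 days remain in August 2006 after the 16th (31 − 16).
September 2006: 30 days.
October 2006: 31 days.
November 2006: 30 days.
Then 28 days into December 2006.
Total: 15 + 30 + 31 + 30 + 28 = 134.

134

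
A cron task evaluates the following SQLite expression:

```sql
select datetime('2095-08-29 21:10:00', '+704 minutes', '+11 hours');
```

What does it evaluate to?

704 minutes = 11h 44m; +704 minutes from 2095-08-29 21:10:00 is 2095-08-30 08:54:00 (crosses midnight).
+11 hours from 2095-08-30 08:54:00 is 2095-08-30 19:54:00.

2095-08-30 19:54:00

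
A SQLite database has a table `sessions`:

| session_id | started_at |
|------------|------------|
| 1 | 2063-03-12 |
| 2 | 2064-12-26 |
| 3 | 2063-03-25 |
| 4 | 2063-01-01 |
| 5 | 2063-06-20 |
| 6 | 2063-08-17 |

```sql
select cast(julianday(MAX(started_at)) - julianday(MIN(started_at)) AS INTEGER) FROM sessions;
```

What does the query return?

725

MIN = 2063-01-01, MAX = 2064-12-26.
30 days remain in January 2063 after the 1st (31 − 1).
Full months from February 2063 through November 2064 contribute their day counts.
Then 26 days into December 2064.
Total: 30 + 28 + 31 + 30 + 31 + 30 + 31 + 31 + 30 + 31 + 30 + 31 + 31 + 29 + 31 + 30 + 31 + 30 + 31 + 31 + 30 + 31 + 30 + 26 = 725.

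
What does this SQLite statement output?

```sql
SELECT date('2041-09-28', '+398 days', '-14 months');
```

2041-08-31

Applying '+398 days' to 2041-09-28: counting 398 days forward gives 2042-10-31.
Adding -14 months to 2042-10-31 gives 2041-08-31.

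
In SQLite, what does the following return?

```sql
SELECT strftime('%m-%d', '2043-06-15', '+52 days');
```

08-06

First apply '+52 days': 2043-06-15 → 2043-08-06.
`%m-%d` extracts the month-day: 08-06.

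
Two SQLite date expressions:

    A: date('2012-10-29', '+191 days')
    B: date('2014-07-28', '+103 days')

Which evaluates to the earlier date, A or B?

A = 2013-05-08.
B = 2014-11-08.
A is earlier.

A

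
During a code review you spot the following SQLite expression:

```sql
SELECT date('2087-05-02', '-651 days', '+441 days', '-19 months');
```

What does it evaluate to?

Applying '-651 days' to 2087-05-02: counting 651 days back gives 2085-07-20.
Applying '+441 days' to 2085-07-20: counting 441 days forward gives 2086-10-04.
Adding -19 months to 2086-10-04 gives 2085-03-04.

2085-03-04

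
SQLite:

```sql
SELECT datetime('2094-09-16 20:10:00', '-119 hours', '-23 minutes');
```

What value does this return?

2094-09-11 20:47:00

-119 hours from 2094-09-16 20:10:00 is 2094-09-11 21:10:00 (crosses midnight).
-23 minutes from 2094-09-11 21:10:00 is 2094-09-11 20:47:00.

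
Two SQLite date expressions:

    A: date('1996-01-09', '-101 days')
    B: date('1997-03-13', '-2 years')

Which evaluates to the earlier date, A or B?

B

A = 1995-09-30.
B = 1995-03-13.
B is earlier.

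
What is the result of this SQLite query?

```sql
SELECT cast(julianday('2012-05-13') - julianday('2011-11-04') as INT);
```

191

26 days remain in November 2011 after the 4th (30 − 4).
December 2011: 31 days.
January 2012: 31 days.
February 2012: 29 days (leap year).
March 2012: 31 days.
April 2012: 30 days.
Then 13 days into May 2012.
Total: 26 + 31 + 31 + 29 + 31 + 30 + 13 = 191.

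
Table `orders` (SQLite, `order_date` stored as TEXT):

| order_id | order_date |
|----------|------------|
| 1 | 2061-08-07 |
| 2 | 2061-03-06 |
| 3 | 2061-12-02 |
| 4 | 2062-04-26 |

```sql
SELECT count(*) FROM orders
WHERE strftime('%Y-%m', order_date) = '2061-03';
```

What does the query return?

1

Rows with year-month 2061-03: 2061-03-06 → 1.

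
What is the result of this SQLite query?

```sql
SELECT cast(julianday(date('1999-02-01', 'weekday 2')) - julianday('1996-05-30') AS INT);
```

978

`weekday 2` advances to the next Tuesday; 1999-02-01 is a Monday, so it moves forward to 1999-02-02.
1 day remains in May 1996 after the 30th (31 − 30).
Full months from June 1996 through January 1999 contribute their day counts.
Then 2 days into February 1999.
Total: 1 + 30 + 31 + 31 + 30 + 31 + 30 + 31 + 31 + 28 + 31 + 30 + 31 + 30 + 31 + 31 + 30 + 31 + 30 + 31 + 31 + 28 + 31 + 30 + 31 + 30 + 31 + 31 + 30 + 31 + 30 + 31 + 31 + 2 = 978.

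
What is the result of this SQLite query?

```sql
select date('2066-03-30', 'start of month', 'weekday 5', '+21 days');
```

2066-03-26

`start of month` rewinds 2066-03-30 to 2066-03-01.
`weekday 5` advances to the next Friday; 2066-03-01 is a Monday, so it moves forward to 2066-03-05.
Advancing 21 more days within March lands on 2066-03-26.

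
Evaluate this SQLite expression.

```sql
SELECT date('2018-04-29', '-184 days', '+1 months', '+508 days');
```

2019-04-19

Applying '-184 days' to 2018-04-29: counting 184 days back gives 2017-10-27.
Adding +1 month to 2017-10-27 gives 2017-11-27.
Applying '+508 days' to 2017-11-27: counting 508 days forward gives 2019-04-19.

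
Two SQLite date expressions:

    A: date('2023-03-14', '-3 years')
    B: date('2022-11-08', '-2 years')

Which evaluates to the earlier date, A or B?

A

A = 2020-03-14.
B = 2020-11-08.
A is earlier.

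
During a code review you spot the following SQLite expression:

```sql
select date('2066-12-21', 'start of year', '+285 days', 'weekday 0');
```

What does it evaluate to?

2066-10-17

`start of year` rewinds 2066-12-21 to 2066-01-01.
Applying '+285 days' to 2066-01-01: counting 285 days forward gives 2066-10-13.
`weekday 0` advances to the next Sunday; 2066-10-13 is a Wednesday, so it moves forward to 2066-10-17.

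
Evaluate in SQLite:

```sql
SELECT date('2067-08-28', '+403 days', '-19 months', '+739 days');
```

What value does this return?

Applying '+403 days' to 2067-08-28: counting 403 days forward gives 2068-10-04.
Adding -19 months to 2068-10-04 gives 2067-03-04.
Applying '+739 days' to 2067-03-04: counting 739 days forward gives 2069-03-12.

2069-03-12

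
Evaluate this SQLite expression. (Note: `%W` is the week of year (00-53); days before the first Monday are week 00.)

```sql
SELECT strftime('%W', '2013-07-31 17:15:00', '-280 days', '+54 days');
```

First apply '-280 days', '+54 days': 2013-07-31 17:15:00 → 2012-12-17 17:15:00.
2012-12-17 is a Monday. SQLite's %W counts Mondays since the year started; the result is 51.

51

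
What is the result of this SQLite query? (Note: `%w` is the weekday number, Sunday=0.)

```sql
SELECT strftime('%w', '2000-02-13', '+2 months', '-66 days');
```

1

First apply '+2 months', '-66 days': 2000-02-13 → 2000-02-07.
2000-02-07 is a Monday; with Sunday=0 that is 1.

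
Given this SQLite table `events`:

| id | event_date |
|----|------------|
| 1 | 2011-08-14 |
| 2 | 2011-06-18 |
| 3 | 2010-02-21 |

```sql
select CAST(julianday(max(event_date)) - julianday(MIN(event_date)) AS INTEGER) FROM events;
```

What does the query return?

539

MIN = 2010-02-21, MAX = 2011-08-14.
7 days remain in February 2010 after the 21st (28 − 21).
Full months from March 2010 through July 2011 contribute their day counts.
Then 14 days into August 2011.
Total: 7 + 31 + 30 + 31 + 30 + 31 + 31 + 30 + 31 + 30 + 31 + 31 + 28 + 31 + 30 + 31 + 30 + 31 + 14 = 539.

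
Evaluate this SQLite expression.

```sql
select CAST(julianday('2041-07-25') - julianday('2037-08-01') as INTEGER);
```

1454

30 days remain in August 2037 after the 1st (31 − 1).
Full months from September 2037 through June 2041 contribute their day counts.
Then 25 days into July 2041.
Total: 30 + 30 + 31 + 30 + 31 + 31 + 28 + 31 + 30 + 31 + 30 + 31 + 31 + 30 + 31 + 30 + 31 + 31 + 28 + 31 + 30 + 31 + 30 + 31 + 31 + 30 + 31 + 30 + 31 + 31 + 29 + 31 + 30 + 31 + 30 + 31 + 31 + 30 + 31 + 30 + 31 + 31 + 28 + 31 + 30 + 31 + 30 + 25 = 1454.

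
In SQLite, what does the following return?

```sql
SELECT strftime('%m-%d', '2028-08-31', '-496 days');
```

First apply '-496 days': 2028-08-31 → 2027-04-23.
`%m-%d` extracts the month-day: 04-23.

04-23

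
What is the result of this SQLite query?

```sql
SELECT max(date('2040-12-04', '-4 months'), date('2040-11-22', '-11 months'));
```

2040-08-04

date('2040-12-04', '-4 months') → 2040-08-04.
date('2040-11-22', '-11 months') → 2039-12-22.
Later of the two is 2040-08-04.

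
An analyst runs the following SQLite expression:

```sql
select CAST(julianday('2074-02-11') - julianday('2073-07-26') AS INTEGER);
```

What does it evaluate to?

200

5 days remain in July 2073 after the 26th (31 − 26).
Full months from August 2073 through January 2074 contribute their day counts.
Then 11 days into February 2074.
Total: 5 + 31 + 30 + 31 + 30 + 31 + 31 + 11 = 200.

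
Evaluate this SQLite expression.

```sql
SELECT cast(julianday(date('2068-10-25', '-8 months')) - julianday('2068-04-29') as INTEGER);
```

Adding -8 months to 2068-10-25 gives 2068-02-25.
4 days remain in February 2068 after the 25th (29 − 25).
March 2068: 31 days.
Then 29 days into April 2068.
Total: 4 + 31 + 29 = 64.
The subtraction is earlier − later, so the result is −64 → -64.

-64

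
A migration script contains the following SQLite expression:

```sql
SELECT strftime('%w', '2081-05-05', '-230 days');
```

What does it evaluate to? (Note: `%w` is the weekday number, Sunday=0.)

First apply '-230 days': 2081-05-05 → 2080-09-17.
2080-09-17 is a Tuesday; with Sunday=0 that is 2.

2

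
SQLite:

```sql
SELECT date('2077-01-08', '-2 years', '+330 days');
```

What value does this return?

Adding -2 years to 2077-01-08 gives 2075-01-08.
Applying '+330 days' to 2075-01-08: counting 330 days forward gives 2075-12-04.

2075-12-04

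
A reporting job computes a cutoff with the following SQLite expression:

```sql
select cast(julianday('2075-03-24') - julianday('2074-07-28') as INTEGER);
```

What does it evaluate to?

239

3 days remain in July 2074 after the 28th (31 − 28).
Full months from August 2074 through February 2075 contribute their day counts.
Then 24 days into March 2075.
Total: 3 + 31 + 30 + 31 + 30 + 31 + 31 + 28 + 24 = 239.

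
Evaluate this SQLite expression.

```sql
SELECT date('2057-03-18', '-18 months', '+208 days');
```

Adding -18 months to 2057-03-18 gives 2055-09-18.
Applying '+208 days' to 2055-09-18: counting 208 days forward gives 2056-04-13.

2056-04-13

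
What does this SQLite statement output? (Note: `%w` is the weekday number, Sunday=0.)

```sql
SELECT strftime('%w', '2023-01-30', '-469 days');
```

1

First apply '-469 days': 2023-01-30 → 2021-10-18.
2021-10-18 is a Monday; with Sunday=0 that is 1.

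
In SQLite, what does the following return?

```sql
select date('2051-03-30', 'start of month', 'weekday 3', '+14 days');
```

2051-03-15

`start of month` rewinds 2051-03-30 to 2051-03-01.
`weekday 3` advances to the next Wednesday; 2051-03-01 is already a Wednesday, so it stays at 2051-03-01.
Advancing 14 more days within March lands on 2051-03-15.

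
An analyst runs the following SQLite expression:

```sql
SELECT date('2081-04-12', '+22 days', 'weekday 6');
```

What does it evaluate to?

April 2081 has 30 days; 18 remain after the 12th, so 19 days reach 2081-05-01.
Advancing 3 more days within May lands on 2081-05-04.
`weekday 6` advances to the next Saturday; 2081-05-04 is a Sunday, so it moves forward to 2081-05-10.

2081-05-10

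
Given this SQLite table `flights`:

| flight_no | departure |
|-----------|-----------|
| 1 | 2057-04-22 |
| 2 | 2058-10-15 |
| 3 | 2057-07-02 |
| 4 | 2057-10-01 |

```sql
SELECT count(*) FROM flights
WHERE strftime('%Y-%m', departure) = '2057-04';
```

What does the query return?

Rows with year-month 2057-04: 2057-04-22 → 1.

1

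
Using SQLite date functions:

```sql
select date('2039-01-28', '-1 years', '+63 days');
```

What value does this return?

Adding -1 year to 2039-01-28 gives 2038-01-28.
Applying '+63 days' to 2038-01-28: counting 63 days forward gives 2038-04-01.

2038-04-01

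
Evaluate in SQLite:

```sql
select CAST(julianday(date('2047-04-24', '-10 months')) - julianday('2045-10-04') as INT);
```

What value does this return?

Adding -10 months to 2047-04-24 gives 2046-06-24.
27 days remain in October 2045 after the 4th (31 − 4).
Full months from November 2045 through May 2046 contribute their day counts.
Then 24 days into June 2046.
Total: 27 + 30 + 31 + 31 + 28 + 31 + 30 + 31 + 24 = 263.

263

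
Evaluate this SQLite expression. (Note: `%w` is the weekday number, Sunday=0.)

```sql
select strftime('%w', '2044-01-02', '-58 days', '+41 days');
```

3

First apply '-58 days', '+41 days': 2044-01-02 → 2043-12-16.
2043-12-16 is a Wednesday; with Sunday=0 that is 3.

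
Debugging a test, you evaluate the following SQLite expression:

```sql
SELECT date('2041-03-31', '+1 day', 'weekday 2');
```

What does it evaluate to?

2041-04-02

March 2041 has 31 days; 0 remain after the 31st, so 1 days reach 2041-04-01.
`weekday 2` advances to the next Tuesday; 2041-04-01 is a Monday, so it moves forward to 2041-04-02.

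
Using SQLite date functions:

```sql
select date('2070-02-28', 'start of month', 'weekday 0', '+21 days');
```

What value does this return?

2070-02-23

`start of month` rewinds 2070-02-28 to 2070-02-01.
`weekday 0` advances to the next Sunday; 2070-02-01 is a Saturday, so it moves forward to 2070-02-02.
Advancing 21 more days within February lands on 2070-02-23.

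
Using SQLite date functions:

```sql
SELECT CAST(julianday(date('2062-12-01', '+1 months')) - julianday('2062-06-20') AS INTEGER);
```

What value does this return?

Adding +1 month to 2062-12-01 gives 2063-01-01.
10 days remain in June 2062 after the 20th (30 − 20).
Full months from July 2062 through December 2062 contribute their day counts.
Then 1 day into January 2063.
Total: 10 + 31 + 31 + 30 + 31 + 30 + 31 + 1 = 195.

195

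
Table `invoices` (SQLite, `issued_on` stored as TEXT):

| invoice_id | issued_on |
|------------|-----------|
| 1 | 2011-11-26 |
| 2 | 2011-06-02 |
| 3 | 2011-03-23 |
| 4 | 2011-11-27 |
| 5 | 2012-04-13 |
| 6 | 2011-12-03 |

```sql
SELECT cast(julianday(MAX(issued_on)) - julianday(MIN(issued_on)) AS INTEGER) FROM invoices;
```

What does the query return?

MIN = 2011-03-23, MAX = 2012-04-13.
8 days remain in March 2011 after the 23rd (31 − 23).
Full months from April 2011 through March 2012 contribute their day counts.
Then 13 days into April 2012.
Total: 8 + 30 + 31 + 30 + 31 + 31 + 30 + 31 + 30 + 31 + 31 + 29 + 31 + 13 = 387.

387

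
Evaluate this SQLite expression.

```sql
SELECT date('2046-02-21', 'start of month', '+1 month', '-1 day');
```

2046-02-28

`start of month` rewinds 2046-02-21 to 2046-02-01.
Adding +1 month to 2046-02-01 gives 2046-03-01.
Going back 1 day from 2046-03-01 reaches 2046-02-28 (last day of February, 28 days).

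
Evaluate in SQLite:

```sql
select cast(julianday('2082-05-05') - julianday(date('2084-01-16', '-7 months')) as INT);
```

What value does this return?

Adding -7 months to 2084-01-16 gives 2083-06-16.
26 days remain in May 2082 after the 5th (31 − 5).
Full months from June 2082 through May 2083 contribute their day counts.
Then 16 days into June 2083.
Total: 26 + 30 + 31 + 31 + 30 + 31 + 30 + 31 + 31 + 28 + 31 + 30 + 31 + 16 = 407.
The subtraction is earlier − later, so the result is −407 → -407.

-407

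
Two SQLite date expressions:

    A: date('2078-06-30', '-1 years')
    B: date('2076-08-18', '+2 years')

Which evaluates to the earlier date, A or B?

A = 2077-06-30.
B = 2078-08-18.
A is earlier.

A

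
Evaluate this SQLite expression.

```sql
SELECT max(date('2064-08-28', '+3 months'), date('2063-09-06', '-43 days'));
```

2064-11-28

date('2064-08-28', '+3 months') → 2064-11-28.
date('2063-09-06', '-43 days') → 2063-07-25.
Later of the two is 2064-11-28.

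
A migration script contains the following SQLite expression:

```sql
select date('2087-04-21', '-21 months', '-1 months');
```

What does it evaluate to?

Adding -21 months to 2087-04-21 gives 2085-07-21.
Adding -1 month to 2085-07-21 gives 2085-06-21.

2085-06-21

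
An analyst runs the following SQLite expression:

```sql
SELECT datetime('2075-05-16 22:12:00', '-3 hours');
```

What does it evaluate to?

2075-05-16 19:12:00

-3 hours from 2075-05-16 22:12:00 is 2075-05-16 19:12:00.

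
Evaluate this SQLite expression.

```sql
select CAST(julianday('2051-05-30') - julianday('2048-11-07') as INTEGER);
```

23 days remain in November 2048 after the 7th (30 − 7).
Full months from December 2048 through April 2051 contribute their day counts.
Then 30 days into May 2051.
Total: 23 + 31 + 31 + 28 + 31 + 30 + 31 + 30 + 31 + 31 + 30 + 31 + 30 + 31 + 31 + 28 + 31 + 30 + 31 + 30 + 31 + 31 + 30 + 31 + 30 + 31 + 31 + 28 + 31 + 30 + 30 = 934.

934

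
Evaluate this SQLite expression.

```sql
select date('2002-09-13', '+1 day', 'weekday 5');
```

Advancing 1 more day within September lands on 2002-09-14.
`weekday 5` advances to the next Friday; 2002-09-14 is a Saturday, so it moves forward to 2002-09-20.

2002-09-20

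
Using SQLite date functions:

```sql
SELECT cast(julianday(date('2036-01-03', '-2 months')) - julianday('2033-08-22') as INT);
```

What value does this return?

803

Adding -2 months to 2036-01-03 gives 2035-11-03.
9 days remain in August 2033 after the 22nd (31 − 22).
Full months from September 2033 through October 2035 contribute their day counts.
Then 3 days into November 2035.
Total: 9 + 30 + 31 + 30 + 31 + 31 + 28 + 31 + 30 + 31 + 30 + 31 + 31 + 30 + 31 + 30 + 31 + 31 + 28 + 31 + 30 + 31 + 30 + 31 + 31 + 30 + 31 + 3 = 803.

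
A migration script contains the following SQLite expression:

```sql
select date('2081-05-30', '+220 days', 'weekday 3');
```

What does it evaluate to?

2082-01-07

Applying '+220 days' to 2081-05-30: counting 220 days forward gives 2082-01-05.
`weekday 3` advances to the next Wednesday; 2082-01-05 is a Monday, so it moves forward to 2082-01-07.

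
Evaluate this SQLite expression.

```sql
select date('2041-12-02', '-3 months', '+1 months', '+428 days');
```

2042-12-04

Adding -3 months to 2041-12-02 gives 2041-09-02.
Adding +1 month to 2041-09-02 gives 2041-10-02.
Applying '+428 days' to 2041-10-02: counting 428 days forward gives 2042-12-04.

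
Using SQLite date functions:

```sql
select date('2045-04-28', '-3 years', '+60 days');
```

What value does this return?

2042-06-27

Adding -3 years to 2045-04-28 gives 2042-04-28.
Applying '+60 days' to 2042-04-28: counting 60 days forward gives 2042-06-27.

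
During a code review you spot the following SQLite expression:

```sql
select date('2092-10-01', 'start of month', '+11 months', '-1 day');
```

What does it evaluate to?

`start of month` rewinds 2092-10-01 to 2092-10-01.
Adding +11 months to 2092-10-01 gives 2093-09-01.
Going back 1 day from 2093-09-01 reaches 2093-08-31 (last day of August, 31 days).

2093-08-31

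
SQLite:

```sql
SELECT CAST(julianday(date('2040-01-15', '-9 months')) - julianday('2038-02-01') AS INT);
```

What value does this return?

438

Adding -9 months to 2040-01-15 gives 2039-04-15.
27 days remain in February 2038 after the 1st (28 − 1).
Full months from March 2038 through March 2039 contribute their day counts.
Then 15 days into April 2039.
Total: 27 + 31 + 30 + 31 + 30 + 31 + 31 + 30 + 31 + 30 + 31 + 31 + 28 + 31 + 15 = 438.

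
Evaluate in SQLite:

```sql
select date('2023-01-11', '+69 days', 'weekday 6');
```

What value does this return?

Applying '+69 days' to 2023-01-11: counting 69 days forward gives 2023-03-21.
`weekday 6` advances to the next Saturday; 2023-03-21 is a Tuesday, so it moves forward to 2023-03-25.

2023-03-25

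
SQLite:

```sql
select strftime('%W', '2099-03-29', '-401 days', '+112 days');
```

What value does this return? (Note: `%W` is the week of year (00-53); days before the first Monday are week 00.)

First apply '-401 days', '+112 days': 2099-03-29 → 2098-06-13.
2098-06-13 is a Friday. SQLite's %W counts Mondays since the year started; the result is 23.

23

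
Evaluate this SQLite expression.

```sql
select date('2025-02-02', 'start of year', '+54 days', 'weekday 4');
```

2025-02-27

`start of year` rewinds 2025-02-02 to 2025-01-01.
Applying '+54 days' to 2025-01-01: counting 54 days forward gives 2025-02-24.
`weekday 4` advances to the next Thursday; 2025-02-24 is a Monday, so it moves forward to 2025-02-27.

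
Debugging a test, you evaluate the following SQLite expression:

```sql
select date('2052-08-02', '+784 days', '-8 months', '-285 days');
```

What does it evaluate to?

2053-04-15

Applying '+784 days' to 2052-08-02: counting 784 days forward gives 2054-09-25.
Adding -8 months to 2054-09-25 gives 2054-01-25.
Applying '-285 days' to 2054-01-25: counting 285 days back gives 2053-04-15.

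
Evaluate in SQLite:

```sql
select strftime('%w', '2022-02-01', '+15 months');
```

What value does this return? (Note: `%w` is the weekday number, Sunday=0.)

First apply '+15 months': 2022-02-01 → 2023-05-01.
2023-05-01 is a Monday; with Sunday=0 that is 1.

1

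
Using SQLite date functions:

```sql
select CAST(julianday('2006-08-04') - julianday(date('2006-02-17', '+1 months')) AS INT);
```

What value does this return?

Adding +1 month to 2006-02-17 gives 2006-03-17.
14 days remain in March 2006 after the 17th (31 − 17).
April 2006: 30 days.
May 2006: 31 days.
June 2006: 30 days.
July 2006: 31 days.
Then 4 days into August 2006.
Total: 14 + 30 + 31 + 30 + 31 + 4 = 140.

140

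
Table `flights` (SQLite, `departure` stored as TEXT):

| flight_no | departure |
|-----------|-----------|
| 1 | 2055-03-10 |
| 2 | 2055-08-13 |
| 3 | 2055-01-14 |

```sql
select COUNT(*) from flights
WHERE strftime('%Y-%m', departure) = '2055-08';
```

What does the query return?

1

Rows with year-month 2055-08: 2055-08-13 → 1.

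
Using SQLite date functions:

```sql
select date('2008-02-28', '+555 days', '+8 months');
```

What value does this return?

2010-05-05

Applying '+555 days' to 2008-02-28: counting 555 days forward gives 2009-09-05.
Adding +8 months to 2009-09-05 gives 2010-05-05.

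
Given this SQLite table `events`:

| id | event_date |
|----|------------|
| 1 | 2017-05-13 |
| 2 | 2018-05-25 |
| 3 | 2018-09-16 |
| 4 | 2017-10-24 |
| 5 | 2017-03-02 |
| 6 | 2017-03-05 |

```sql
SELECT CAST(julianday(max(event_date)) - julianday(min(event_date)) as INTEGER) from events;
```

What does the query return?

MIN = 2017-03-02, MAX = 2018-09-16.
29 days remain in March 2017 after the 2nd (31 − 2).
Full months from April 2017 through August 2018 contribute their day counts.
Then 16 days into September 2018.
Total: 29 + 30 + 31 + 30 + 31 + 31 + 30 + 31 + 30 + 31 + 31 + 28 + 31 + 30 + 31 + 30 + 31 + 31 + 16 = 563.

563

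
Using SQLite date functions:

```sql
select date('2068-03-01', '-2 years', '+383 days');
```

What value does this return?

Adding -2 years to 2068-03-01 gives 2066-03-01.
Applying '+383 days' to 2066-03-01: counting 383 days forward gives 2067-03-19.

2067-03-19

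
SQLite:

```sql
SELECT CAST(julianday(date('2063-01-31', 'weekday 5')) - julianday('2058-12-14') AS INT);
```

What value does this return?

1511

`weekday 5` advances to the next Friday; 2063-01-31 is a Wednesday, so it moves forward to 2063-02-02.
17 days remain in December 2058 after the 14th (31 − 14).
Full months from January 2059 through January 2063 contribute their day counts.
Then 2 days into February 2063.
Total: 17 + 31 + 28 + 31 + 30 + 31 + 30 + 31 + 31 + 30 + 31 + 30 + 31 + 31 + 29 + 31 + 30 + 31 + 30 + 31 + 31 + 30 + 31 + 30 + 31 + 31 + 28 + 31 + 30 + 31 + 30 + 31 + 31 + 30 + 31 + 30 + 31 + 31 + 28 + 31 + 30 + 31 + 30 + 31 + 31 + 30 + 31 + 30 + 31 + 31 + 2 = 1511.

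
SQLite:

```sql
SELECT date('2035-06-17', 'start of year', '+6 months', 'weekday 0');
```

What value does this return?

`start of year` rewinds 2035-06-17 to 2035-01-01.
Adding +6 months to 2035-01-01 gives 2035-07-01.
`weekday 0` advances to the next Sunday; 2035-07-01 is already a Sunday, so it stays at 2035-07-01.

2035-07-01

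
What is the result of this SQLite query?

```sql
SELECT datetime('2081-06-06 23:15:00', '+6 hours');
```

2081-06-07 05:15:00

+6 hours from 2081-06-06 23:15:00 is 2081-06-07 05:15:00 (crosses midnight).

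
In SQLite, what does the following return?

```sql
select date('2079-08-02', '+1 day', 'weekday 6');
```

2079-08-05

Advancing 1 more day within August lands on 2079-08-03.
`weekday 6` advances to the next Saturday; 2079-08-03 is a Thursday, so it moves forward to 2079-08-05.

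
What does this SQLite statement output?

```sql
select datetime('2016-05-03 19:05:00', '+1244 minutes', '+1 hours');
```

2016-05-04 16:49:00

1244 minutes = 20h 44m; +1244 minutes from 2016-05-03 19:05:00 is 2016-05-04 15:49:00 (crosses midnight).
+1 hours from 2016-05-04 15:49:00 is 2016-05-04 16:49:00.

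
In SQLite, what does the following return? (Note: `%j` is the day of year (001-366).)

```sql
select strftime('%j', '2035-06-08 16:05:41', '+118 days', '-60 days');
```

First apply '+118 days', '-60 days': 2035-06-08 16:05:41 → 2035-08-05 16:05:41.
Day-of-year for 2035-08-05: days since 2035-01-01 inclusive = 217, zero-padded to 217.

217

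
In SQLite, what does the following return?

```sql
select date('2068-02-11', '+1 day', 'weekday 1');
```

Advancing 1 more day within February lands on 2068-02-12.
`weekday 1` advances to the next Monday; 2068-02-12 is a Sunday, so it moves forward to 2068-02-13.

2068-02-13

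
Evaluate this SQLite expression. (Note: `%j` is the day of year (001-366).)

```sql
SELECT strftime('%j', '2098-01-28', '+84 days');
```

First apply '+84 days': 2098-01-28 → 2098-04-22.
Day-of-year for 2098-04-22: days since 2098-01-01 inclusive = 112, zero-padded to 112.

112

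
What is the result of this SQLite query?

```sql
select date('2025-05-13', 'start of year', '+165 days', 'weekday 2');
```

2025-06-17

`start of year` rewinds 2025-05-13 to 2025-01-01.
Applying '+165 days' to 2025-01-01: counting 165 days forward gives 2025-06-15.
`weekday 2` advances to the next Tuesday; 2025-06-15 is a Sunday, so it moves forward to 2025-06-17.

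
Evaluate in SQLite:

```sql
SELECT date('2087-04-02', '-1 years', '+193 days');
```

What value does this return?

2086-10-12

Adding -1 year to 2087-04-02 gives 2086-04-02.
Applying '+193 days' to 2086-04-02: counting 193 days forward gives 2086-10-12.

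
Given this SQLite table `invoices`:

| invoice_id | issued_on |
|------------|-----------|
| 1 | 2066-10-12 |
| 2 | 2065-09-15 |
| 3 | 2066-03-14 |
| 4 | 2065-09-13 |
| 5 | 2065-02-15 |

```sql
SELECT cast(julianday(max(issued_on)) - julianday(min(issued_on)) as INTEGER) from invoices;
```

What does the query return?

604

MIN = 2065-02-15, MAX = 2066-10-12.
13 days remain in February 2065 after the 15th (28 − 15).
Full months from March 2065 through September 2066 contribute their day counts.
Then 12 days into October 2066.
Total: 13 + 31 + 30 + 31 + 30 + 31 + 31 + 30 + 31 + 30 + 31 + 31 + 28 + 31 + 30 + 31 + 30 + 31 + 31 + 30 + 12 = 604.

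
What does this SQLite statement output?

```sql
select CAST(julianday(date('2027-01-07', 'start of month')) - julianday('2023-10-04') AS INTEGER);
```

1185

`start of month` rewinds 2027-01-07 to 2027-01-01.
27 days remain in October 2023 after the 4th (31 − 4).
Full months from November 2023 through December 2026 contribute their day counts.
Then 1 day into January 2027.
Total: 27 + 30 + 31 + 31 + 29 + 31 + 30 + 31 + 30 + 31 + 31 + 30 + 31 + 30 + 31 + 31 + 28 + 31 + 30 + 31 + 30 + 31 + 31 + 30 + 31 + 30 + 31 + 31 + 28 + 31 + 30 + 31 + 30 + 31 + 31 + 30 + 31 + 30 + 31 + 1 = 1185.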